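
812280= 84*9670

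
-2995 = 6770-9765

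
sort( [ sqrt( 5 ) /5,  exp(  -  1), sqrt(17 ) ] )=[ exp( - 1),sqrt( 5 ) /5,sqrt(17)]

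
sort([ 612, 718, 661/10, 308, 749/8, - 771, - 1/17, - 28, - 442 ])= [ - 771, - 442, - 28, - 1/17, 661/10,749/8, 308, 612, 718 ] 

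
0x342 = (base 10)834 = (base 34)OI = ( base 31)QS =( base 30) ro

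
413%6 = 5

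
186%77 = 32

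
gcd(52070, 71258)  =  82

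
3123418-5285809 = -2162391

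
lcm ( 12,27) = 108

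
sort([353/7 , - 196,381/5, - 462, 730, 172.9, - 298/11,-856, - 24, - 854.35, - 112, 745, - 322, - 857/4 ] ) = [ - 856, - 854.35, - 462, - 322,-857/4, - 196,-112, - 298/11, - 24,353/7,381/5 , 172.9,730,745 ] 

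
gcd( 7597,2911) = 71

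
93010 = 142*655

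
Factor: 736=2^5 * 23^1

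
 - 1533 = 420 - 1953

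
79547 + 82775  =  162322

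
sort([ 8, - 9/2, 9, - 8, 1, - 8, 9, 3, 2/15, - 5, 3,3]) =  [ - 8, - 8, - 5,-9/2, 2/15, 1,  3,  3, 3 , 8, 9, 9]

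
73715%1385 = 310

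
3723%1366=991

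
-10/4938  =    -  1 + 2464/2469=- 0.00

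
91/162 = 91/162  =  0.56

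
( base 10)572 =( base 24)nk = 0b1000111100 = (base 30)j2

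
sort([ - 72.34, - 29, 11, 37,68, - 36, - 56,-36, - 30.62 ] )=[ - 72.34, - 56, - 36,  -  36, - 30.62,-29, 11,37, 68] 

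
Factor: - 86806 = - 2^1*43403^1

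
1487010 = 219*6790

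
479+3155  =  3634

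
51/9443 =51/9443 =0.01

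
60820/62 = 30410/31 = 980.97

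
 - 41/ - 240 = 41/240 = 0.17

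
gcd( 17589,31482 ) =33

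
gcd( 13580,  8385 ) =5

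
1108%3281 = 1108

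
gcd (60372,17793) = 27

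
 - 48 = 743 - 791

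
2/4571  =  2/4571 = 0.00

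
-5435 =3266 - 8701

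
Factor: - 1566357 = -3^1*13^1*40163^1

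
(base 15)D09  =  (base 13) 1449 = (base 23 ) 5CD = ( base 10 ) 2934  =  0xB76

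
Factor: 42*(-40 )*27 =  - 45360 = -  2^4*3^4 * 5^1*7^1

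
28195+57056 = 85251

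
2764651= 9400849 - 6636198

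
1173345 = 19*61755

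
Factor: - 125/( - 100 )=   2^( - 2)*5^1 = 5/4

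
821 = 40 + 781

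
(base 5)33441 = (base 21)57j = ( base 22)4jh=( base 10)2371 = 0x943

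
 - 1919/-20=95+19/20= 95.95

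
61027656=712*85713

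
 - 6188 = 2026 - 8214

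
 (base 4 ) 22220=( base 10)680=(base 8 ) 1250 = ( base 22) 18k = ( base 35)JF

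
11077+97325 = 108402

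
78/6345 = 26/2115 = 0.01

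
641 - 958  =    -  317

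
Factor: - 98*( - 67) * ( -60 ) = - 393960 = - 2^3*3^1*5^1 *7^2*67^1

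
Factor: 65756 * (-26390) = - 1735300840 = - 2^3*5^1*7^1*13^1*17^1*29^1 * 967^1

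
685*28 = 19180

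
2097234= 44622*47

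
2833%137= 93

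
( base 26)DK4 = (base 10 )9312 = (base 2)10010001100000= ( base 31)9LC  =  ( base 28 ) bog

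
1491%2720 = 1491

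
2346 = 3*782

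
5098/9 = 5098/9 = 566.44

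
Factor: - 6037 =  - 6037^1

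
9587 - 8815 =772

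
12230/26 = 6115/13 = 470.38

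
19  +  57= 76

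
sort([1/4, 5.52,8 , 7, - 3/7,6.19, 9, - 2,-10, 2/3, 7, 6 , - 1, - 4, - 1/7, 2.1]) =[-10,  -  4,-2, - 1, - 3/7,-1/7,1/4, 2/3, 2.1, 5.52  ,  6,  6.19, 7, 7,8, 9] 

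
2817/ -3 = -939  +  0/1 = - 939.00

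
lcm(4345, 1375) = 108625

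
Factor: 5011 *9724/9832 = 2^( - 1 )*11^1*13^1 * 17^1*1229^(-1 )*5011^1 = 12181741/2458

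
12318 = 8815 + 3503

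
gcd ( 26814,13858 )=82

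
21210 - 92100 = -70890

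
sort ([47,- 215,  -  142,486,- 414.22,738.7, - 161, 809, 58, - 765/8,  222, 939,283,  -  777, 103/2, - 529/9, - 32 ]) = [ - 777 , - 414.22,-215, - 161, - 142, - 765/8, - 529/9, - 32,47,  103/2, 58, 222,  283, 486,  738.7,809, 939]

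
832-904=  - 72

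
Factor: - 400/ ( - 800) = 2^( - 1 ) =1/2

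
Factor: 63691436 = 2^2*15922859^1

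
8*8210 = 65680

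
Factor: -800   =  -2^5*5^2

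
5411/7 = 773 =773.00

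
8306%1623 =191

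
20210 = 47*430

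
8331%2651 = 378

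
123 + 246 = 369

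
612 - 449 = 163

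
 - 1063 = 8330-9393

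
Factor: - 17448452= - 2^2*7^1*41^1*15199^1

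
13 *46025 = 598325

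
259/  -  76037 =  - 259/76037= -0.00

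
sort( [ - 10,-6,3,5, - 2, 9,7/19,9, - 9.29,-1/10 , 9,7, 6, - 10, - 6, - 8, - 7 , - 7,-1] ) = [  -  10, - 10,  -  9.29, - 8, - 7, - 7, - 6, - 6, - 2, - 1 , - 1/10, 7/19,3, 5,6 , 7,9,9, 9 ] 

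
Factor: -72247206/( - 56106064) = 36123603/28053032 =2^( - 3)*3^1 * 7^( - 1) * 167^1 * 72103^1 * 500947^(  -  1 ) 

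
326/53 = 326/53= 6.15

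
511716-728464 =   -  216748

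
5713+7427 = 13140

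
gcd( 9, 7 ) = 1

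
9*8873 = 79857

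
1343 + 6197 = 7540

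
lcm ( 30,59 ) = 1770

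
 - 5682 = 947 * ( - 6) 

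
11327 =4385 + 6942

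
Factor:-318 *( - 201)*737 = 2^1 *3^2*11^1 *53^1*67^2 = 47107566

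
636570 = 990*643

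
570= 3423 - 2853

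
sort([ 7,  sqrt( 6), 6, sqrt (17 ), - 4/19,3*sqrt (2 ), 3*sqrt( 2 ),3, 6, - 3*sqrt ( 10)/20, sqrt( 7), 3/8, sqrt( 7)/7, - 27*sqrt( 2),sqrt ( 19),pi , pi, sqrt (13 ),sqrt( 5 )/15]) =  [-27*sqrt (2 ), - 3*sqrt( 10)/20,  -  4/19, sqrt( 5)/15, 3/8, sqrt ( 7)/7, sqrt( 6),sqrt( 7), 3, pi, pi, sqrt( 13), sqrt ( 17),3*sqrt( 2 ),3*sqrt( 2 ), sqrt ( 19), 6,6,7]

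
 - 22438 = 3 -22441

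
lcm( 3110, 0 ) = 0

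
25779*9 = 232011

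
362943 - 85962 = 276981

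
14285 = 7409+6876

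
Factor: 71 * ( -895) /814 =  - 63545/814 = - 2^( - 1)*5^1*11^( - 1)*37^( - 1 )*71^1*179^1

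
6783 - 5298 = 1485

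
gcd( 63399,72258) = 3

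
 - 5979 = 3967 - 9946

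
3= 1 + 2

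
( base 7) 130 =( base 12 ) 5a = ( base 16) 46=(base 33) 24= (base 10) 70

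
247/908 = 247/908 = 0.27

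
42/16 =21/8 = 2.62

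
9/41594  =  9/41594 = 0.00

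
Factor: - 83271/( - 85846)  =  2^(-1)*3^1 * 41^1*677^1*42923^( - 1 )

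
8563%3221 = 2121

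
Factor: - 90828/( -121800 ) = 261/350 = 2^(-1)*3^2* 5^(-2 )*7^( - 1)*29^1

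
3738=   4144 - 406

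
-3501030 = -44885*78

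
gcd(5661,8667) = 9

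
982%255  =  217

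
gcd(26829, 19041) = 33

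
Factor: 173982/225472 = 321/416= 2^( -5)*3^1*13^(- 1 )*107^1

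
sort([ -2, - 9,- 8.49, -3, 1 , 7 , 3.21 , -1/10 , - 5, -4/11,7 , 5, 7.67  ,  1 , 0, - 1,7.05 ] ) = [ - 9, - 8.49, - 5,- 3, - 2 ,-1, - 4/11 ,  -  1/10,0 , 1,  1,3.21 , 5 , 7,7, 7.05 , 7.67 ] 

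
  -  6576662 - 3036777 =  - 9613439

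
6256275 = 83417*75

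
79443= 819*97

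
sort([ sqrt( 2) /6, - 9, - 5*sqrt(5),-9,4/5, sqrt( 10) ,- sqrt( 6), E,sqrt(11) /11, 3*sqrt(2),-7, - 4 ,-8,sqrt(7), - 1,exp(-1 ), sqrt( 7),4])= [ - 5*sqrt(5),  -  9,  -  9,  -  8,-7,-4,-sqrt(6),-1,  sqrt( 2) /6,sqrt( 11) /11 , exp (-1) , 4/5 , sqrt (7),sqrt ( 7),E,sqrt( 10 ),4,3*sqrt ( 2 )] 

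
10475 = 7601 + 2874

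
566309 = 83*6823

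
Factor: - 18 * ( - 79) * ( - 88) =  - 125136 = - 2^4*3^2*11^1*79^1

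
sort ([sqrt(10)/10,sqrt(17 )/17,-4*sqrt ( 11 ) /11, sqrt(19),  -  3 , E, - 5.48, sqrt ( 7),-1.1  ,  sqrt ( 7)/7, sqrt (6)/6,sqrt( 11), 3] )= [ - 5.48,  -  3, - 4 * sqrt(11 )/11, - 1.1, sqrt(17 ) /17,sqrt( 10 )/10, sqrt ( 7 ) /7, sqrt( 6)/6, sqrt(7 ), E,3,  sqrt( 11),sqrt( 19 ) ]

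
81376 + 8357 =89733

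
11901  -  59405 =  - 47504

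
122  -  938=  - 816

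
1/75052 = 1/75052 = 0.00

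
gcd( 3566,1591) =1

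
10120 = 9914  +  206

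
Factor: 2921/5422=2^( - 1 )*23^1*127^1*2711^(-1)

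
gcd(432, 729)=27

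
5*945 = 4725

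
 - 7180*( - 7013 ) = 50353340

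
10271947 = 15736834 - 5464887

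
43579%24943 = 18636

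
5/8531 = 5/8531 = 0.00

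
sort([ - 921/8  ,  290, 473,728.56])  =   [- 921/8,  290,  473, 728.56 ]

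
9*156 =1404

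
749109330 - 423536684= 325572646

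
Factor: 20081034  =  2^1*3^7 * 4591^1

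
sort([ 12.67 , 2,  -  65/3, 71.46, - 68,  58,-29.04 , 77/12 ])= [ - 68,-29.04 , - 65/3, 2 , 77/12, 12.67,58,  71.46 ] 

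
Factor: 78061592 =2^3*7^1*1393957^1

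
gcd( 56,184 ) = 8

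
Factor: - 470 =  - 2^1*5^1*47^1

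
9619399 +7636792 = 17256191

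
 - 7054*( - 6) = 42324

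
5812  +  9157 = 14969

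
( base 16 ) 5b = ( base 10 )91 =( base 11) 83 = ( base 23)3m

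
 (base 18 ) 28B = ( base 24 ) 19b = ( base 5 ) 11203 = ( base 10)803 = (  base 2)1100100011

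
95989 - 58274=37715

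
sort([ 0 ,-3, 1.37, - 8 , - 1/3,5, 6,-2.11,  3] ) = [ - 8, -3, - 2.11,- 1/3, 0,1.37 , 3 , 5, 6]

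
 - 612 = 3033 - 3645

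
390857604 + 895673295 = 1286530899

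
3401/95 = 35 + 4/5  =  35.80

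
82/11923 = 82/11923 = 0.01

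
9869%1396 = 97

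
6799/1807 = 3  +  106/139=3.76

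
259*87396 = 22635564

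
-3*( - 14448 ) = 43344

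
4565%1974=617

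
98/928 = 49/464 = 0.11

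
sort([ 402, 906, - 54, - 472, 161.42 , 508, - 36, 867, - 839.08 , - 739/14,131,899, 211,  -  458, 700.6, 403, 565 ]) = [ - 839.08, - 472,-458, - 54, - 739/14,  -  36,131, 161.42, 211,  402, 403, 508, 565 , 700.6,867, 899 , 906 ] 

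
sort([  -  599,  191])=[ - 599,191]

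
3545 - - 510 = 4055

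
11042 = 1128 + 9914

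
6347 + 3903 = 10250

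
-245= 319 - 564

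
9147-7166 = 1981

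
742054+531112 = 1273166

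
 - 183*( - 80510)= 14733330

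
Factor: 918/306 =3=3^1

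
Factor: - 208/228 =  - 52/57 = -  2^2*3^( - 1 )*13^1*19^( - 1)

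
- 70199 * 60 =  - 4211940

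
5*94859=474295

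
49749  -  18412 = 31337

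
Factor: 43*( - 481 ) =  - 13^1*37^1*43^1 = - 20683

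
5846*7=40922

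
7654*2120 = 16226480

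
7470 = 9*830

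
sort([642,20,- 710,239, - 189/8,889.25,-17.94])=[ - 710,-189/8,- 17.94, 20,239,  642,889.25]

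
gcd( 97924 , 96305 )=1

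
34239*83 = 2841837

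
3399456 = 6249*544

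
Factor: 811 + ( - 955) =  - 144 = - 2^4*3^2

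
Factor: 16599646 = 2^1*7^1*1185689^1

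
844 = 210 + 634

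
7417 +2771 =10188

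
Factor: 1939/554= 7/2 = 2^( - 1)*7^1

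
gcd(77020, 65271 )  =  1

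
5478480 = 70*78264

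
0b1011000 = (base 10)88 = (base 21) 44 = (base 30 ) 2S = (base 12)74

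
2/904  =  1/452 = 0.00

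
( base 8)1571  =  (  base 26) 185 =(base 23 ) 1FF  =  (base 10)889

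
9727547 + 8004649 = 17732196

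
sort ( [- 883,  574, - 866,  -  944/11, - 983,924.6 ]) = [-983, - 883, - 866,  -  944/11,  574,  924.6]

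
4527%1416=279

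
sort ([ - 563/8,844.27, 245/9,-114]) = [ - 114,-563/8, 245/9,844.27] 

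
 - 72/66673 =- 72/66673  =  -0.00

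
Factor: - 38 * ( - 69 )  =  2622 = 2^1 * 3^1*19^1*23^1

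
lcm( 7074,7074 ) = 7074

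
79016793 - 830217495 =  - 751200702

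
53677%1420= 1137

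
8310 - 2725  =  5585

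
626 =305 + 321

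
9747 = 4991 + 4756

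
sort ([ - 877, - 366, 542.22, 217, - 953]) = [- 953, - 877,- 366,217,542.22]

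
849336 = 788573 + 60763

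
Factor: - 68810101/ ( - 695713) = 17^1*89^( - 1)*929^1 *4357^1*7817^(  -  1 ) 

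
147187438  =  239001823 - 91814385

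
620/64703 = 620/64703  =  0.01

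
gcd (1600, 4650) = 50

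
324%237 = 87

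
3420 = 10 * 342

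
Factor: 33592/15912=3^( - 2) * 19^1 = 19/9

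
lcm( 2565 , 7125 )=64125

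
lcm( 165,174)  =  9570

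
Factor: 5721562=2^1*7^1*11^1*53^1 * 701^1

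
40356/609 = 66 + 54/203 = 66.27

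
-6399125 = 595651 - 6994776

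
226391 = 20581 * 11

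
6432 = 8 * 804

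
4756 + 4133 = 8889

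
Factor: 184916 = 2^2*46229^1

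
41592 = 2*20796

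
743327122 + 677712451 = 1421039573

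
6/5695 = 6/5695 = 0.00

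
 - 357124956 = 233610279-590735235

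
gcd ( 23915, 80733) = 1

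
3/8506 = 3/8506 = 0.00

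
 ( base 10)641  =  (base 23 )14k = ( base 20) 1c1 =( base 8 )1201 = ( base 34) IT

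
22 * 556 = 12232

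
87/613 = 87/613 = 0.14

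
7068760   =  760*9301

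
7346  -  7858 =- 512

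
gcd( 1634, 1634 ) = 1634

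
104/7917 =8/609 = 0.01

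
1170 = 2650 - 1480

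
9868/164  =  2467/41 = 60.17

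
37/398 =37/398= 0.09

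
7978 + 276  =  8254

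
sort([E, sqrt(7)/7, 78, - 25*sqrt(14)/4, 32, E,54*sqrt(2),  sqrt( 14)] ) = [ - 25*sqrt ( 14 )/4, sqrt(7)/7, E,E,sqrt(14), 32, 54*sqrt(2 ), 78]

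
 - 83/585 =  - 1 + 502/585=   -0.14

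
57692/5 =11538 +2/5   =  11538.40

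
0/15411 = 0 = 0.00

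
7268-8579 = -1311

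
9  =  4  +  5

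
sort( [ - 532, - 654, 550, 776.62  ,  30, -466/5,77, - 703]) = [ -703, - 654, - 532, - 466/5,30, 77,550,  776.62]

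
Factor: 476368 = 2^4 * 19^1*1567^1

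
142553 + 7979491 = 8122044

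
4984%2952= 2032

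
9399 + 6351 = 15750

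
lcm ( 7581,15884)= 333564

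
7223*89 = 642847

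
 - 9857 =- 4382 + -5475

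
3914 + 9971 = 13885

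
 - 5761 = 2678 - 8439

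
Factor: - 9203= - 9203^1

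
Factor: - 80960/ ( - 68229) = 2^6 * 3^( - 3)*5^1*7^( - 1 )*11^1*19^( - 2)*23^1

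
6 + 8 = 14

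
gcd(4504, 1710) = 2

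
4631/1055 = 4 + 411/1055 = 4.39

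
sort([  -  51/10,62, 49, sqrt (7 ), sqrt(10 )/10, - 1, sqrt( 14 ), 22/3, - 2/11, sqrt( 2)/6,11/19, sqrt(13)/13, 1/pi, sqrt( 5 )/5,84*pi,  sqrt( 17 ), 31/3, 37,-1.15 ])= [ - 51/10, - 1.15, - 1, - 2/11,  sqrt(2)/6, sqrt(13 )/13,sqrt(10)/10, 1/pi, sqrt( 5) /5,11/19, sqrt ( 7), sqrt( 14), sqrt(17), 22/3, 31/3, 37, 49, 62, 84 * pi ]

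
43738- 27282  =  16456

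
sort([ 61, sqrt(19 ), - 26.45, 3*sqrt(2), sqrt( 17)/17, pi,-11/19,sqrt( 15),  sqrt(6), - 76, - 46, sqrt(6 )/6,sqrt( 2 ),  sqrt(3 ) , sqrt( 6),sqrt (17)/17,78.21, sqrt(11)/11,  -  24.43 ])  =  [ - 76,-46, - 26.45, - 24.43, - 11/19, sqrt(17)/17, sqrt(17)/17, sqrt(11)/11, sqrt ( 6 )/6, sqrt(2),sqrt( 3 ), sqrt(6), sqrt( 6), pi, sqrt(15), 3*sqrt(2),sqrt(19)  ,  61, 78.21] 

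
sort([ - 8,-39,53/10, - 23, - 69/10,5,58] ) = [-39, - 23, - 8, - 69/10,5, 53/10,58]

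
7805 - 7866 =-61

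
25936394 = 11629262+14307132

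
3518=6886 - 3368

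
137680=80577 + 57103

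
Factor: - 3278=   -2^1* 11^1*149^1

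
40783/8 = 5097+ 7/8 = 5097.88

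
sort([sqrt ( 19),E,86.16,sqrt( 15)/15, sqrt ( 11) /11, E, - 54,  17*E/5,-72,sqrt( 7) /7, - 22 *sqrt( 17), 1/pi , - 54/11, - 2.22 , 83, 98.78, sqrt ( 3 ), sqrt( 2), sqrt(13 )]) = [ - 22*sqrt( 17 ), - 72, - 54, - 54/11, -2.22,sqrt(15) /15, sqrt ( 11) /11,1/pi, sqrt( 7 ) /7, sqrt( 2), sqrt(3 ) , E,E,  sqrt(13),sqrt( 19), 17*E/5,83, 86.16, 98.78 ] 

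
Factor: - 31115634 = -2^1 *3^1*11^2*42859^1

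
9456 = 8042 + 1414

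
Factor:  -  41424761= - 7^1 * 5917823^1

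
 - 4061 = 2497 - 6558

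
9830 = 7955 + 1875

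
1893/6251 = 1893/6251 = 0.30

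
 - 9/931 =-1 + 922/931=-0.01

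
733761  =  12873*57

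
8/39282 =4/19641 =0.00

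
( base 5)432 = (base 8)165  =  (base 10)117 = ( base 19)63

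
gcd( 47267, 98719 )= 1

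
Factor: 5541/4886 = 2^( - 1)*3^1*7^( - 1 )*349^ ( - 1 )*1847^1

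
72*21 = 1512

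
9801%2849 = 1254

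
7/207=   7/207 = 0.03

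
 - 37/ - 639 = 37/639= 0.06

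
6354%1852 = 798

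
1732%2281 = 1732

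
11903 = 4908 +6995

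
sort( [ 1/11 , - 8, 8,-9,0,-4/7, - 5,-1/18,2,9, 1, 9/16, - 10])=[ - 10, - 9, - 8,-5, - 4/7,-1/18, 0, 1/11,9/16,1,2,8, 9]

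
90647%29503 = 2138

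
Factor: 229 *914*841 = 2^1 * 29^2*229^1*457^1 = 176026346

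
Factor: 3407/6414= 2^(-1)*3^( - 1)*1069^( - 1)*3407^1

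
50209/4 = 50209/4 = 12552.25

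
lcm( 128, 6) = 384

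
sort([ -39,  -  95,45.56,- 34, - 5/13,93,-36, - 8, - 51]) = [ - 95, - 51,-39,-36,-34, - 8, - 5/13,45.56,93 ]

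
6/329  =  6/329  =  0.02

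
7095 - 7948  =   - 853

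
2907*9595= 27892665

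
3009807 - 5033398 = - 2023591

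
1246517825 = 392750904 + 853766921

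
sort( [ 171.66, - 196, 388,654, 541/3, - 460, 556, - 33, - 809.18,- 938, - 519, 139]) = [ - 938,-809.18 , - 519,-460, - 196, - 33, 139, 171.66  ,  541/3,388, 556,654]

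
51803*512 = 26523136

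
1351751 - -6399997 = 7751748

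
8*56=448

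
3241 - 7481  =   - 4240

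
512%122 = 24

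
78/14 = 39/7 = 5.57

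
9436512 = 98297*96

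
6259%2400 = 1459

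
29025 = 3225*9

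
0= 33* 0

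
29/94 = 29/94 = 0.31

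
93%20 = 13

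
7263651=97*74883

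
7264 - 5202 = 2062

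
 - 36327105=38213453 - 74540558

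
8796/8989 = 8796/8989=0.98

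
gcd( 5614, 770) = 14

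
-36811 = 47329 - 84140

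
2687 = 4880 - 2193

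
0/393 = 0 = 0.00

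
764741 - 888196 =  - 123455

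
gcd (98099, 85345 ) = 1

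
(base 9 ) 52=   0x2f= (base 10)47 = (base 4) 233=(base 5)142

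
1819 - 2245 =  - 426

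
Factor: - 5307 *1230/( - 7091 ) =6527610/7091 = 2^1* 3^2*5^1*7^( - 1) * 29^1*41^1 * 61^1*1013^( - 1)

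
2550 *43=109650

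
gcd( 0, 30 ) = 30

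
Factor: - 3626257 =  - 3626257^1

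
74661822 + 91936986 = 166598808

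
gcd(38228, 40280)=76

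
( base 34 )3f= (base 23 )52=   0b1110101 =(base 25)4h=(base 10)117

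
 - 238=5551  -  5789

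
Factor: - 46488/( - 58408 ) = 3^1*7^(-2) * 13^1 =39/49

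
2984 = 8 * 373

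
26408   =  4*6602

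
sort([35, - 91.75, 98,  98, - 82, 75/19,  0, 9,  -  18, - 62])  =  [ - 91.75, - 82, - 62,  -  18,0, 75/19 , 9, 35, 98,98]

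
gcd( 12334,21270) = 2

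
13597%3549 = 2950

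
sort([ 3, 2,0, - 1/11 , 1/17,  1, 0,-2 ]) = [-2, - 1/11 , 0,0,1/17,1 , 2, 3 ] 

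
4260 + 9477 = 13737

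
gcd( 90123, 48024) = 3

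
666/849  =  222/283 =0.78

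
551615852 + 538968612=1090584464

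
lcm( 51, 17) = 51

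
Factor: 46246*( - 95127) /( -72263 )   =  4399243242/72263= 2^1*3^1*19^1 * 37^1*127^ ( - 1 ) * 569^( - 1)*857^1 *1217^1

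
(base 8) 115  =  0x4d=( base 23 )38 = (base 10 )77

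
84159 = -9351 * (  -  9 ) 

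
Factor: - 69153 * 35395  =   - 2447670435=- 3^1*5^1*7^1 * 37^1*89^1*7079^1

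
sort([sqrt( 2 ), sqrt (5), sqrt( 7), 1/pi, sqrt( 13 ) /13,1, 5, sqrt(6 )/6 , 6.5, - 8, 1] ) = [ - 8 , sqrt( 13) /13, 1/pi, sqrt( 6)/6 , 1,1, sqrt( 2 ),sqrt( 5) , sqrt( 7) , 5, 6.5]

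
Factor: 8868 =2^2*3^1*739^1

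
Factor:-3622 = -2^1*1811^1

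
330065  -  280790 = 49275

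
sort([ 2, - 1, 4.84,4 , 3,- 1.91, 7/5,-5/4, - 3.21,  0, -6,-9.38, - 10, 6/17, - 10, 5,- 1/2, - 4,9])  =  [-10, - 10 , - 9.38, - 6,-4, - 3.21,-1.91, - 5/4,- 1 , - 1/2,0, 6/17,7/5, 2 , 3, 4, 4.84,5, 9]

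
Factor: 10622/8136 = 2^( - 2)*3^( - 2)*47^1 = 47/36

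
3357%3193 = 164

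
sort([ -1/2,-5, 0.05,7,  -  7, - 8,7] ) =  [ - 8, - 7, - 5, - 1/2, 0.05, 7, 7] 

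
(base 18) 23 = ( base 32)17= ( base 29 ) 1a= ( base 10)39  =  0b100111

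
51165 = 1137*45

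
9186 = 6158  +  3028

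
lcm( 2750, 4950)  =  24750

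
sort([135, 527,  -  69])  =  [ - 69, 135,  527]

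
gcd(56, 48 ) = 8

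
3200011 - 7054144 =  - 3854133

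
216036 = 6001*36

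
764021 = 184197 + 579824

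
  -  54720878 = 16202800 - 70923678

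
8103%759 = 513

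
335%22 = 5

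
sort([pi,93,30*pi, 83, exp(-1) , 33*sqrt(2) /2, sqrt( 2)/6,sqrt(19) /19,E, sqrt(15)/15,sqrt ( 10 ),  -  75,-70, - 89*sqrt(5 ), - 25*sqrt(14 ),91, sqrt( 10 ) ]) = [- 89*sqrt (5), - 25*sqrt(14),  -  75, - 70,sqrt( 19)/19,sqrt( 2 )/6,sqrt(15) /15,exp(-1 ),E,pi, sqrt ( 10 ), sqrt( 10),33*sqrt (2 ) /2,83,  91, 93,30*pi ] 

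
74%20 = 14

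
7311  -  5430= 1881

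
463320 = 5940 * 78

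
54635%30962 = 23673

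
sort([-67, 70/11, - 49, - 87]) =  [ - 87,  -  67, - 49, 70/11]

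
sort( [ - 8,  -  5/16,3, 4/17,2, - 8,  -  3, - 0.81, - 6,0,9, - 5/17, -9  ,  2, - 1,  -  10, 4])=[  -  10, - 9, - 8,-8, - 6, - 3,-1, - 0.81, - 5/16,-5/17,0,4/17,2,2,  3,4,9]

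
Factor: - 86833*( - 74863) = 6500578879 = 43^1*71^1*1223^1*1741^1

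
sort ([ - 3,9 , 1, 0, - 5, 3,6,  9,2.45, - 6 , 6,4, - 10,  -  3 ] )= [ - 10, - 6, - 5, - 3, - 3, 0,  1,2.45,3, 4,6,6,9,  9]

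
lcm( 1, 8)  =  8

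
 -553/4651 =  - 553/4651 = - 0.12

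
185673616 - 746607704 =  - 560934088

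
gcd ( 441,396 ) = 9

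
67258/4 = 16814 + 1/2 = 16814.50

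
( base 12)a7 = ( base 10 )127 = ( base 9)151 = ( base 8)177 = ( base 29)4B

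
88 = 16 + 72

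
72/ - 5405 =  - 72/5405 = - 0.01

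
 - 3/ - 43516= 3/43516=0.00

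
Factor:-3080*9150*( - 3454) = 97340628000 = 2^5*3^1*5^3*7^1*11^2*61^1*157^1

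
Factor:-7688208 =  - 2^4*3^1*11^1 * 14561^1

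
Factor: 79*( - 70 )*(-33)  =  182490 =2^1*3^1*5^1*7^1*11^1 * 79^1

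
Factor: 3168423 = 3^3 * 239^1 * 491^1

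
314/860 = 157/430 = 0.37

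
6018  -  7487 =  - 1469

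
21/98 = 3/14 =0.21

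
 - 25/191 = - 1 +166/191 = - 0.13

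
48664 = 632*77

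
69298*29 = 2009642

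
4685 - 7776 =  - 3091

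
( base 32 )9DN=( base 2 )10010110110111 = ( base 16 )25b7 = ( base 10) 9655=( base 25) fb5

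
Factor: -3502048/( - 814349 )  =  2^5*11^1 * 29^( - 1)*9949^1*28081^( - 1 )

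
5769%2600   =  569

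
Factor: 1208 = 2^3*151^1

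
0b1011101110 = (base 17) 2A2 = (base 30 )p0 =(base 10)750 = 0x2ee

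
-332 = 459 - 791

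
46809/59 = 46809/59 = 793.37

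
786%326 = 134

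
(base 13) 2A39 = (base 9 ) 8363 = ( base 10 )6132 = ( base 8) 13764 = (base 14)2340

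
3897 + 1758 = 5655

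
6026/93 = 6026/93 = 64.80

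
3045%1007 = 24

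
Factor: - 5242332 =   -  2^2*3^1*307^1*1423^1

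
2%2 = 0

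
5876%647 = 53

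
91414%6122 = 5706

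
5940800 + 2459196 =8399996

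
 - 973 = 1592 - 2565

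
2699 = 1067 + 1632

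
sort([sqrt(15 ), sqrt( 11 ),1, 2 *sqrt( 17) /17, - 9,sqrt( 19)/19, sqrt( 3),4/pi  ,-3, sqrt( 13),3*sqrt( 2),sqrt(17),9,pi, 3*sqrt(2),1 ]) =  [ - 9 ,- 3 , sqrt( 19 ) /19, 2 * sqrt( 17)/17, 1,  1, 4/pi,sqrt( 3), pi,sqrt(11) , sqrt( 13 ), sqrt( 15), sqrt(17), 3*sqrt(2 ), 3*sqrt( 2 ), 9]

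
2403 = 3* 801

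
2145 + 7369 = 9514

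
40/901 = 40/901 = 0.04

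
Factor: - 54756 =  - 2^2 * 3^4*13^2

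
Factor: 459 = 3^3*17^1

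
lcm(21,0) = 0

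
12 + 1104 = 1116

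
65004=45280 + 19724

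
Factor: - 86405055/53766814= - 2^( - 1)*3^1*5^1*11^1* 3803^ ( - 1)  *7069^(-1 )*523667^1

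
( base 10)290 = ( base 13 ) 194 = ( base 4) 10202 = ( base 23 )ce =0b100100010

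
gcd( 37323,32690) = 1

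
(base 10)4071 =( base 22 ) 891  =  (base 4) 333213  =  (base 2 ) 111111100111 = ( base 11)3071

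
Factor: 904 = 2^3* 113^1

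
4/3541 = 4/3541 = 0.00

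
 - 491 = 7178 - 7669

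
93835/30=18767/6 = 3127.83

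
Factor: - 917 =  - 7^1*131^1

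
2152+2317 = 4469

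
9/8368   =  9/8368 =0.00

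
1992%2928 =1992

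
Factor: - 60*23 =- 2^2*3^1*5^1*23^1  =  - 1380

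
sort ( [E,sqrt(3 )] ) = [sqrt( 3 ),E ]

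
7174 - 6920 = 254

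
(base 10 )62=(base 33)1T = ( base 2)111110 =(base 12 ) 52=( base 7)116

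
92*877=80684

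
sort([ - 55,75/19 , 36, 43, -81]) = [ - 81, -55, 75/19,  36,43 ] 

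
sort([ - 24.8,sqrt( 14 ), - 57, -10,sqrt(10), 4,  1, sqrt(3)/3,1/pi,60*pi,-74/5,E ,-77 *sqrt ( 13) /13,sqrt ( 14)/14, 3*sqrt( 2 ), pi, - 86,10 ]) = [- 86, - 57, - 24.8,-77*sqrt(13)/13,-74/5,- 10,sqrt (14 )/14,  1/pi,  sqrt ( 3)/3,1,E,pi,sqrt ( 10), sqrt(14), 4,3*sqrt(2) , 10,60*pi]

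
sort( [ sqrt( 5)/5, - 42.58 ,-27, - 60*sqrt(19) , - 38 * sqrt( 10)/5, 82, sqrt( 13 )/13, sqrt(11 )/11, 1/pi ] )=[- 60 * sqrt( 19 ),-42.58, - 27, - 38*sqrt(10 )/5, sqrt (13 )/13, sqrt( 11)/11,1/pi, sqrt( 5)/5, 82]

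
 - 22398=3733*( - 6)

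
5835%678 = 411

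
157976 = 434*364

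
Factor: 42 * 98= 4116 = 2^2 * 3^1 *7^3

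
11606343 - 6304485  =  5301858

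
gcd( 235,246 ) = 1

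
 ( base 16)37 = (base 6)131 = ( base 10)55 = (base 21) 2D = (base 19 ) 2H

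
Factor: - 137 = -137^1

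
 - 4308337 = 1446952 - 5755289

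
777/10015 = 777/10015  =  0.08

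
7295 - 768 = 6527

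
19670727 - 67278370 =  - 47607643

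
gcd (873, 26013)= 3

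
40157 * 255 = 10240035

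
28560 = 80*357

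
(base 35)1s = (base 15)43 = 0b111111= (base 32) 1V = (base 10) 63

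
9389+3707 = 13096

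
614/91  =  614/91=6.75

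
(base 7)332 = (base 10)170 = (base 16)aa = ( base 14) c2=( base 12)122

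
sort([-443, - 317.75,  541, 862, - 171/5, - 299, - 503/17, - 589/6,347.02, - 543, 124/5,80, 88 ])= [-543  , - 443, - 317.75,  -  299, - 589/6,  -  171/5, - 503/17, 124/5, 80, 88 , 347.02,541, 862 ]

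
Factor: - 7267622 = -2^1*1409^1 * 2579^1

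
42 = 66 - 24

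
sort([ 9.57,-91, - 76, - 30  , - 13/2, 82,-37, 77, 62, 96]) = [ - 91, - 76, - 37, -30,-13/2, 9.57, 62, 77,82, 96] 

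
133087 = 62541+70546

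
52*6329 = 329108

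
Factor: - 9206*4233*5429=- 2^1 * 3^1*17^1*61^1*83^1 *89^1*  4603^1 = -211562690142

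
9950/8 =1243+3/4  =  1243.75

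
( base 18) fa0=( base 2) 1001110110000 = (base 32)4TG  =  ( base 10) 5040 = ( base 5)130130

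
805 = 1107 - 302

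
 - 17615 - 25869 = - 43484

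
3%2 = 1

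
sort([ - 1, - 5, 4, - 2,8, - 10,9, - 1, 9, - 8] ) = [-10, - 8, - 5,-2, - 1, - 1,4, 8, 9,  9] 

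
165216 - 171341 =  - 6125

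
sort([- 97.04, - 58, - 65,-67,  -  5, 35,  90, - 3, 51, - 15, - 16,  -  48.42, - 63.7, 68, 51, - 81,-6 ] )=[ - 97.04, - 81,-67,- 65, - 63.7 , - 58,-48.42, - 16, - 15, - 6, -5, - 3,35, 51,  51,68,90]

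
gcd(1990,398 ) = 398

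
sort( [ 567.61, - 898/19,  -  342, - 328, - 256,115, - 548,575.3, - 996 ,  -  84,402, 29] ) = [-996, - 548, - 342, - 328, -256, - 84, - 898/19, 29,115,402, 567.61, 575.3] 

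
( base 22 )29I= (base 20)2J4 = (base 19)356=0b10010100000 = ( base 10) 1184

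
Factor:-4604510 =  -2^1  *5^1 *460451^1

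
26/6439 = 26/6439 = 0.00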